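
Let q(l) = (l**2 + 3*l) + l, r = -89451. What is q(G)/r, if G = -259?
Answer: -22015/29817 ≈ -0.73834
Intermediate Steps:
q(l) = l**2 + 4*l
q(G)/r = -259*(4 - 259)/(-89451) = -259*(-255)*(-1/89451) = 66045*(-1/89451) = -22015/29817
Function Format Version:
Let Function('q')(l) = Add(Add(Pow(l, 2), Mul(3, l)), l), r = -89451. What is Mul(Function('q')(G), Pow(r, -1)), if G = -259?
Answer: Rational(-22015, 29817) ≈ -0.73834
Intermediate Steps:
Function('q')(l) = Add(Pow(l, 2), Mul(4, l))
Mul(Function('q')(G), Pow(r, -1)) = Mul(Mul(-259, Add(4, -259)), Pow(-89451, -1)) = Mul(Mul(-259, -255), Rational(-1, 89451)) = Mul(66045, Rational(-1, 89451)) = Rational(-22015, 29817)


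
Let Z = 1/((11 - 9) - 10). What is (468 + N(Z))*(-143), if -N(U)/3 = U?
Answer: -535821/8 ≈ -66978.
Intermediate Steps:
Z = -⅛ (Z = 1/(2 - 10) = 1/(-8) = -⅛ ≈ -0.12500)
N(U) = -3*U
(468 + N(Z))*(-143) = (468 - 3*(-⅛))*(-143) = (468 + 3/8)*(-143) = (3747/8)*(-143) = -535821/8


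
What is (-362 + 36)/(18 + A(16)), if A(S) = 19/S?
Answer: -5216/307 ≈ -16.990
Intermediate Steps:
(-362 + 36)/(18 + A(16)) = (-362 + 36)/(18 + 19/16) = -326/(18 + 19*(1/16)) = -326/(18 + 19/16) = -326/307/16 = -326*16/307 = -5216/307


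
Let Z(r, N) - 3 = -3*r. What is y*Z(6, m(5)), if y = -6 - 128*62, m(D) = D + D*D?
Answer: 119130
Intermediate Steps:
m(D) = D + D²
y = -7942 (y = -6 - 7936 = -7942)
Z(r, N) = 3 - 3*r
y*Z(6, m(5)) = -7942*(3 - 3*6) = -7942*(3 - 18) = -7942*(-15) = 119130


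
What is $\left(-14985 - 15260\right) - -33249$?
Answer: $3004$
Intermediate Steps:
$\left(-14985 - 15260\right) - -33249 = \left(-14985 - 15260\right) + 33249 = -30245 + 33249 = 3004$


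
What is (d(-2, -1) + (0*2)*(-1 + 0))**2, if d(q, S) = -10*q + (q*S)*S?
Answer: 324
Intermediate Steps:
d(q, S) = -10*q + q*S**2 (d(q, S) = -10*q + (S*q)*S = -10*q + q*S**2)
(d(-2, -1) + (0*2)*(-1 + 0))**2 = (-2*(-10 + (-1)**2) + (0*2)*(-1 + 0))**2 = (-2*(-10 + 1) + 0*(-1))**2 = (-2*(-9) + 0)**2 = (18 + 0)**2 = 18**2 = 324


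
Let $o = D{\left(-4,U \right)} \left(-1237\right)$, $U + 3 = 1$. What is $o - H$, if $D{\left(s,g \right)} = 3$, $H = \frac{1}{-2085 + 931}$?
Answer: $- \frac{4282493}{1154} \approx -3711.0$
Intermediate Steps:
$U = -2$ ($U = -3 + 1 = -2$)
$H = - \frac{1}{1154}$ ($H = \frac{1}{-1154} = - \frac{1}{1154} \approx -0.00086655$)
$o = -3711$ ($o = 3 \left(-1237\right) = -3711$)
$o - H = -3711 - - \frac{1}{1154} = -3711 + \frac{1}{1154} = - \frac{4282493}{1154}$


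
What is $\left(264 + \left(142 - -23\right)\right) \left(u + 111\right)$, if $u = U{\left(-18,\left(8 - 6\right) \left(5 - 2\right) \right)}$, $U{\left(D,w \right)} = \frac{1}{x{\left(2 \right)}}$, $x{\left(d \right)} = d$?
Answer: $\frac{95667}{2} \approx 47834.0$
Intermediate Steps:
$U{\left(D,w \right)} = \frac{1}{2}$
$u = \frac{1}{2} \approx 0.5$
$\left(264 + \left(142 - -23\right)\right) \left(u + 111\right) = \left(264 + \left(142 - -23\right)\right) \left(\frac{1}{2} + 111\right) = \left(264 + \left(142 + 23\right)\right) \frac{223}{2} = \left(264 + 165\right) \frac{223}{2} = 429 \cdot \frac{223}{2} = \frac{95667}{2}$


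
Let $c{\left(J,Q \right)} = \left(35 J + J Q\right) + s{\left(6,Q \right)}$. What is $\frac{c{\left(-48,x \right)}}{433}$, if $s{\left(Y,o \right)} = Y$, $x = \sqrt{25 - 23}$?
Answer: $- \frac{1674}{433} - \frac{48 \sqrt{2}}{433} \approx -4.0228$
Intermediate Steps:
$x = \sqrt{2} \approx 1.4142$
$c{\left(J,Q \right)} = 6 + 35 J + J Q$ ($c{\left(J,Q \right)} = \left(35 J + J Q\right) + 6 = 6 + 35 J + J Q$)
$\frac{c{\left(-48,x \right)}}{433} = \frac{6 + 35 \left(-48\right) - 48 \sqrt{2}}{433} = \left(6 - 1680 - 48 \sqrt{2}\right) \frac{1}{433} = \left(-1674 - 48 \sqrt{2}\right) \frac{1}{433} = - \frac{1674}{433} - \frac{48 \sqrt{2}}{433}$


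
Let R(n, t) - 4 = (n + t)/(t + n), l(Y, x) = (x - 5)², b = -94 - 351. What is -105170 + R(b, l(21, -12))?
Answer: -105165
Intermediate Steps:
b = -445
l(Y, x) = (-5 + x)²
R(n, t) = 5 (R(n, t) = 4 + (n + t)/(t + n) = 4 + (n + t)/(n + t) = 4 + 1 = 5)
-105170 + R(b, l(21, -12)) = -105170 + 5 = -105165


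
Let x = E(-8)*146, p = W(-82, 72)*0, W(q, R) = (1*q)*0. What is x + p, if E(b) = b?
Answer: -1168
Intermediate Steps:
W(q, R) = 0 (W(q, R) = q*0 = 0)
p = 0 (p = 0*0 = 0)
x = -1168 (x = -8*146 = -1168)
x + p = -1168 + 0 = -1168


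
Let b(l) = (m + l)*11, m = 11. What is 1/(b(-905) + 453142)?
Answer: 1/443308 ≈ 2.2558e-6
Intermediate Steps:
b(l) = 121 + 11*l (b(l) = (11 + l)*11 = 121 + 11*l)
1/(b(-905) + 453142) = 1/((121 + 11*(-905)) + 453142) = 1/((121 - 9955) + 453142) = 1/(-9834 + 453142) = 1/443308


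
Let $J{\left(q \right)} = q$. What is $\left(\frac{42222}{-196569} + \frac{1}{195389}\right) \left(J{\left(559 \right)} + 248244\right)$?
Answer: $- \frac{684168258152189}{12802473447} \approx -53440.0$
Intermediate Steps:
$\left(\frac{42222}{-196569} + \frac{1}{195389}\right) \left(J{\left(559 \right)} + 248244\right) = \left(\frac{42222}{-196569} + \frac{1}{195389}\right) \left(559 + 248244\right) = \left(42222 \left(- \frac{1}{196569}\right) + \frac{1}{195389}\right) 248803 = \left(- \frac{14074}{65523} + \frac{1}{195389}\right) 248803 = \left(- \frac{2749839263}{12802473447}\right) 248803 = - \frac{684168258152189}{12802473447}$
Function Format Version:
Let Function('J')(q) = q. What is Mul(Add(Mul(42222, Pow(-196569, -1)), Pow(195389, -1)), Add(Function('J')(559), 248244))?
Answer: Rational(-684168258152189, 12802473447) ≈ -53440.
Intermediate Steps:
Mul(Add(Mul(42222, Pow(-196569, -1)), Pow(195389, -1)), Add(Function('J')(559), 248244)) = Mul(Add(Mul(42222, Pow(-196569, -1)), Pow(195389, -1)), Add(559, 248244)) = Mul(Add(Mul(42222, Rational(-1, 196569)), Rational(1, 195389)), 248803) = Mul(Add(Rational(-14074, 65523), Rational(1, 195389)), 248803) = Mul(Rational(-2749839263, 12802473447), 248803) = Rational(-684168258152189, 12802473447)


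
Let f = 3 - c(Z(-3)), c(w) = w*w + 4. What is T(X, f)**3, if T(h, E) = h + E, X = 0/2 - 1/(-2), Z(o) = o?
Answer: -6859/8 ≈ -857.38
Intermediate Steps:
c(w) = 4 + w**2 (c(w) = w**2 + 4 = 4 + w**2)
X = 1/2 (X = 0*(1/2) - 1*(-1/2) = 0 + 1/2 = 1/2 ≈ 0.50000)
f = -10 (f = 3 - (4 + (-3)**2) = 3 - (4 + 9) = 3 - 1*13 = 3 - 13 = -10)
T(h, E) = E + h
T(X, f)**3 = (-10 + 1/2)**3 = (-19/2)**3 = -6859/8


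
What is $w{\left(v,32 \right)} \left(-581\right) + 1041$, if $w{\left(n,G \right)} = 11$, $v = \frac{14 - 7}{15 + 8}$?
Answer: $-5350$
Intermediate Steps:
$v = \frac{7}{23} \approx 0.30435$
$w{\left(v,32 \right)} \left(-581\right) + 1041 = 11 \left(-581\right) + 1041 = -6391 + 1041 = -5350$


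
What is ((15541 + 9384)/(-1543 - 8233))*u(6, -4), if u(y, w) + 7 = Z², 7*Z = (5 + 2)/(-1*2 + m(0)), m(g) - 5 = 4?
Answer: 4262175/239512 ≈ 17.795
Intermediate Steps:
m(g) = 9 (m(g) = 5 + 4 = 9)
Z = ⅐ (Z = ((5 + 2)/(-1*2 + 9))/7 = (7/(-2 + 9))/7 = (7/7)/7 = (7*(⅐))/7 = (⅐)*1 = ⅐ ≈ 0.14286)
u(y, w) = -342/49 (u(y, w) = -7 + (⅐)² = -7 + 1/49 = -342/49)
((15541 + 9384)/(-1543 - 8233))*u(6, -4) = ((15541 + 9384)/(-1543 - 8233))*(-342/49) = (24925/(-9776))*(-342/49) = (24925*(-1/9776))*(-342/49) = -24925/9776*(-342/49) = 4262175/239512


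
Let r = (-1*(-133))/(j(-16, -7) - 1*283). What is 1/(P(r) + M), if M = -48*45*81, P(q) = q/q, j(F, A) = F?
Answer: -1/174959 ≈ -5.7156e-6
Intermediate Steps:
r = -133/299 (r = (-1*(-133))/(-16 - 1*283) = 133/(-16 - 283) = 133/(-299) = 133*(-1/299) = -133/299 ≈ -0.44482)
P(q) = 1
M = -174960 (M = -2160*81 = -174960)
1/(P(r) + M) = 1/(1 - 174960) = 1/(-174959) = -1/174959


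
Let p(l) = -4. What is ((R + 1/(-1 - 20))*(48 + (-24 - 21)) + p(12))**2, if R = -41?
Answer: 792100/49 ≈ 16165.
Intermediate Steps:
((R + 1/(-1 - 20))*(48 + (-24 - 21)) + p(12))**2 = ((-41 + 1/(-1 - 20))*(48 + (-24 - 21)) - 4)**2 = ((-41 + 1/(-21))*(48 - 45) - 4)**2 = ((-41 - 1/21)*3 - 4)**2 = (-862/21*3 - 4)**2 = (-862/7 - 4)**2 = (-890/7)**2 = 792100/49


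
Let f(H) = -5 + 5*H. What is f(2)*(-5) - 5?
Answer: -30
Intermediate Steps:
f(2)*(-5) - 5 = (-5 + 5*2)*(-5) - 5 = (-5 + 10)*(-5) - 5 = 5*(-5) - 5 = -25 - 5 = -30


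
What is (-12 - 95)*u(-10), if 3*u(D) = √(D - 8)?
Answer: -107*I*√2 ≈ -151.32*I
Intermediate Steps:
u(D) = √(-8 + D)/3 (u(D) = √(D - 8)/3 = √(-8 + D)/3)
(-12 - 95)*u(-10) = (-12 - 95)*(√(-8 - 10)/3) = -107*√(-18)/3 = -107*3*I*√2/3 = -107*I*√2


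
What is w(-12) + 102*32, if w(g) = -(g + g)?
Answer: 3288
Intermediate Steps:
w(g) = -2*g
w(-12) + 102*32 = -2*(-12) + 102*32 = 24 + 3264 = 3288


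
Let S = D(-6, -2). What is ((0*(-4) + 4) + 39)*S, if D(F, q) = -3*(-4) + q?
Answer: 430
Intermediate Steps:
D(F, q) = 12 + q
S = 10 (S = 12 - 2 = 10)
((0*(-4) + 4) + 39)*S = ((0*(-4) + 4) + 39)*10 = ((0 + 4) + 39)*10 = (4 + 39)*10 = 43*10 = 430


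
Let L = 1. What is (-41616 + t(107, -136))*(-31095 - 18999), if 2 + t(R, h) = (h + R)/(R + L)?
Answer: 12508953259/6 ≈ 2.0848e+9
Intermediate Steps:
t(R, h) = -2 + (R + h)/(1 + R) (t(R, h) = -2 + (h + R)/(R + 1) = -2 + (R + h)/(1 + R))
(-41616 + t(107, -136))*(-31095 - 18999) = (-41616 + (-2 - 136 - 1*107)/(1 + 107))*(-31095 - 18999) = (-41616 + (-2 - 136 - 107)/108)*(-50094) = (-41616 + (1/108)*(-245))*(-50094) = (-41616 - 245/108)*(-50094) = -4494773/108*(-50094) = 12508953259/6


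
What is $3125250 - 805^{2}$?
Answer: $2477225$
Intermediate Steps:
$3125250 - 805^{2} = 3125250 - 648025 = 2477225$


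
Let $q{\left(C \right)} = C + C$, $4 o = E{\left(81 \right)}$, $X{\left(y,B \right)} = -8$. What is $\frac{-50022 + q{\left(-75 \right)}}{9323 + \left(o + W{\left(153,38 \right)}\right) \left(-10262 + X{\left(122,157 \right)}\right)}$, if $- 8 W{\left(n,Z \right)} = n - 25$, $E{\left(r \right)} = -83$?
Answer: $- \frac{100344}{773491} \approx -0.12973$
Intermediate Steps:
$W{\left(n,Z \right)} = \frac{25}{8} - \frac{n}{8}$ ($W{\left(n,Z \right)} = - \frac{n - 25}{8} = - \frac{-25 + n}{8} = \frac{25}{8} - \frac{n}{8}$)
$o = - \frac{83}{4}$ ($o = \frac{1}{4} \left(-83\right) = - \frac{83}{4} \approx -20.75$)
$q{\left(C \right)} = 2 C$
$\frac{-50022 + q{\left(-75 \right)}}{9323 + \left(o + W{\left(153,38 \right)}\right) \left(-10262 + X{\left(122,157 \right)}\right)} = \frac{-50022 + 2 \left(-75\right)}{9323 + \left(- \frac{83}{4} + \left(\frac{25}{8} - \frac{153}{8}\right)\right) \left(-10262 - 8\right)} = \frac{-50022 - 150}{9323 + \left(- \frac{83}{4} + \left(\frac{25}{8} - \frac{153}{8}\right)\right) \left(-10270\right)} = - \frac{50172}{9323 + \left(- \frac{83}{4} - 16\right) \left(-10270\right)} = - \frac{50172}{9323 - - \frac{754845}{2}} = - \frac{50172}{9323 + \frac{754845}{2}} = - \frac{50172}{\frac{773491}{2}} = \left(-50172\right) \frac{2}{773491} = - \frac{100344}{773491}$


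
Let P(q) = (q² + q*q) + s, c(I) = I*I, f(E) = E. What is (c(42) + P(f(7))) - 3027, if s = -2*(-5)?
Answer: -1155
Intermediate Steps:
c(I) = I²
s = 10
P(q) = 10 + 2*q² (P(q) = (q² + q*q) + 10 = (q² + q²) + 10 = 2*q² + 10 = 10 + 2*q²)
(c(42) + P(f(7))) - 3027 = (42² + (10 + 2*7²)) - 3027 = (1764 + (10 + 2*49)) - 3027 = (1764 + (10 + 98)) - 3027 = (1764 + 108) - 3027 = 1872 - 3027 = -1155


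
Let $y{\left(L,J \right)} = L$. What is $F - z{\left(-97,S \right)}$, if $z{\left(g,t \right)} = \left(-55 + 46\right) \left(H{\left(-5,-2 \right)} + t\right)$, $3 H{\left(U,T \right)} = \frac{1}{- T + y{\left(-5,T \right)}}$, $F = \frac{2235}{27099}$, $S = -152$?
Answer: $- \frac{12365432}{9033} \approx -1368.9$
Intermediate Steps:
$F = \frac{745}{9033}$ ($F = 2235 \cdot \frac{1}{27099} = \frac{745}{9033} \approx 0.082475$)
$H{\left(U,T \right)} = \frac{1}{3 \left(-5 - T\right)}$ ($H{\left(U,T \right)} = \frac{1}{3 \left(- T - 5\right)} = \frac{1}{3 \left(-5 - T\right)}$)
$z{\left(g,t \right)} = 1 - 9 t$ ($z{\left(g,t \right)} = \left(-55 + 46\right) \left(- \frac{1}{15 + 3 \left(-2\right)} + t\right) = - 9 \left(- \frac{1}{15 - 6} + t\right) = - 9 \left(- \frac{1}{9} + t\right) = 1 - 9 t$)
$F - z{\left(-97,S \right)} = \frac{745}{9033} - \left(1 - -1368\right) = \frac{745}{9033} - \left(1 + 1368\right) = \frac{745}{9033} - 1369 = - \frac{12365432}{9033}$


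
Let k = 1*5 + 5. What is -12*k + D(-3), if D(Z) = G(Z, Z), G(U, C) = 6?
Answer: -114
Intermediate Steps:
D(Z) = 6
k = 10 (k = 5 + 5 = 10)
-12*k + D(-3) = -12*10 + 6 = -120 + 6 = -114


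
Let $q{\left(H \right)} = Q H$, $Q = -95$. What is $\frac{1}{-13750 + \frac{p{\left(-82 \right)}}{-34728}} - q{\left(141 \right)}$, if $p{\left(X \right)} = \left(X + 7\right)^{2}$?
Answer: $\frac{2132107254049}{159171875} \approx 13395.0$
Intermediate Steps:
$q{\left(H \right)} = - 95 H$
$p{\left(X \right)} = \left(7 + X\right)^{2}$
$\frac{1}{-13750 + \frac{p{\left(-82 \right)}}{-34728}} - q{\left(141 \right)} = \frac{1}{-13750 + \frac{\left(7 - 82\right)^{2}}{-34728}} - \left(-95\right) 141 = \frac{1}{-13750 + \left(-75\right)^{2} \left(- \frac{1}{34728}\right)} - -13395 = \frac{1}{-13750 + 5625 \left(- \frac{1}{34728}\right)} + 13395 = \frac{1}{-13750 - \frac{1875}{11576}} + 13395 = \frac{1}{- \frac{159171875}{11576}} + 13395 = - \frac{11576}{159171875} + 13395 = \frac{2132107254049}{159171875}$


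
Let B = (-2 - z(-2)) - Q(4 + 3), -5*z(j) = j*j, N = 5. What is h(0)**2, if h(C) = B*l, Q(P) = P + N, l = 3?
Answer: 39204/25 ≈ 1568.2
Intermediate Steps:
z(j) = -j**2/5 (z(j) = -j*j/5 = -j**2/5)
Q(P) = 5 + P (Q(P) = P + 5 = 5 + P)
B = -66/5 (B = (-2 - (-1)*(-2)**2/5) - (5 + (4 + 3)) = (-2 - (-1)*4/5) - (5 + 7) = (-2 - 1*(-4/5)) - 1*12 = (-2 + 4/5) - 12 = -6/5 - 12 = -66/5 ≈ -13.200)
h(C) = -198/5 (h(C) = -66/5*3 = -198/5)
h(0)**2 = (-198/5)**2 = 39204/25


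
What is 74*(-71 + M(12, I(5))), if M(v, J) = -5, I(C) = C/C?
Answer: -5624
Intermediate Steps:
I(C) = 1
74*(-71 + M(12, I(5))) = 74*(-71 - 5) = 74*(-76) = -5624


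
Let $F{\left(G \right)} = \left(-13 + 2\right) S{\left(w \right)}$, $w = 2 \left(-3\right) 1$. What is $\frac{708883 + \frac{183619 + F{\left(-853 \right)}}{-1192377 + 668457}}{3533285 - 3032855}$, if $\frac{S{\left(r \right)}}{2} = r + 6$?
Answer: $\frac{371397797741}{262185285600} \approx 1.4165$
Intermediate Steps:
$w = -6$ ($w = \left(-6\right) 1 = -6$)
$S{\left(r \right)} = 12 + 2 r$ ($S{\left(r \right)} = 2 \left(r + 6\right) = 2 \left(6 + r\right) = 12 + 2 r$)
$F{\left(G \right)} = 0$ ($F{\left(G \right)} = \left(-13 + 2\right) \left(12 + 2 \left(-6\right)\right) = - 11 \left(12 - 12\right) = \left(-11\right) 0 = 0$)
$\frac{708883 + \frac{183619 + F{\left(-853 \right)}}{-1192377 + 668457}}{3533285 - 3032855} = \frac{708883 + \frac{183619 + 0}{-1192377 + 668457}}{3533285 - 3032855} = \frac{708883 + \frac{183619}{-523920}}{500430} = \left(708883 + 183619 \left(- \frac{1}{523920}\right)\right) \frac{1}{500430} = \left(708883 - \frac{183619}{523920}\right) \frac{1}{500430} = \frac{371397797741}{523920} \cdot \frac{1}{500430} = \frac{371397797741}{262185285600}$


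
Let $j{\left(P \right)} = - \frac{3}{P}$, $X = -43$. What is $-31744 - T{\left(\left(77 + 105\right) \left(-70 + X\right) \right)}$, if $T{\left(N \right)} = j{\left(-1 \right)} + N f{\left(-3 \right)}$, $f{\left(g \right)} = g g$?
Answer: $153347$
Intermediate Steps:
$f{\left(g \right)} = g^{2}$
$T{\left(N \right)} = 3 + 9 N$ ($T{\left(N \right)} = - \frac{3}{-1} + N \left(-3\right)^{2} = \left(-3\right) \left(-1\right) + N 9 = 3 + 9 N$)
$-31744 - T{\left(\left(77 + 105\right) \left(-70 + X\right) \right)} = -31744 - \left(3 + 9 \left(77 + 105\right) \left(-70 - 43\right)\right) = -31744 - \left(3 + 9 \cdot 182 \left(-113\right)\right) = -31744 - \left(3 + 9 \left(-20566\right)\right) = -31744 - \left(3 - 185094\right) = -31744 - -185091 = -31744 + 185091 = 153347$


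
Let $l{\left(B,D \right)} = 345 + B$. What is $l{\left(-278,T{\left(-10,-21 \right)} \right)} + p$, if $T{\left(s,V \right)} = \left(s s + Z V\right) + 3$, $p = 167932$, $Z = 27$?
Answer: $167999$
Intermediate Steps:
$T{\left(s,V \right)} = 3 + s^{2} + 27 V$ ($T{\left(s,V \right)} = \left(s s + 27 V\right) + 3 = \left(s^{2} + 27 V\right) + 3 = 3 + s^{2} + 27 V$)
$l{\left(-278,T{\left(-10,-21 \right)} \right)} + p = \left(345 - 278\right) + 167932 = 67 + 167932 = 167999$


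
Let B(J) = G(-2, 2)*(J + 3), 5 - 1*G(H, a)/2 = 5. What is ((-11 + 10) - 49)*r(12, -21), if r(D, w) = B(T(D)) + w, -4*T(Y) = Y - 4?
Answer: 1050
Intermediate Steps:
G(H, a) = 0 (G(H, a) = 10 - 2*5 = 10 - 10 = 0)
T(Y) = 1 - Y/4 (T(Y) = -(Y - 4)/4 = -(-4 + Y)/4 = 1 - Y/4)
B(J) = 0 (B(J) = 0*(J + 3) = 0*(3 + J) = 0)
r(D, w) = w (r(D, w) = 0 + w = w)
((-11 + 10) - 49)*r(12, -21) = ((-11 + 10) - 49)*(-21) = (-1 - 49)*(-21) = -50*(-21) = 1050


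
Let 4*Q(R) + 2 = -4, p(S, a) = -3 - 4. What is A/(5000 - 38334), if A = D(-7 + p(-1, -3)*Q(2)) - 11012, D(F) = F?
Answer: 22017/66668 ≈ 0.33025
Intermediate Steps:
p(S, a) = -7
Q(R) = -3/2 (Q(R) = -½ + (¼)*(-4) = -½ - 1 = -3/2)
A = -22017/2 (A = (-7 - 7*(-3/2)) - 11012 = (-7 + 21/2) - 11012 = 7/2 - 11012 = -22017/2 ≈ -11009.)
A/(5000 - 38334) = -22017/(2*(5000 - 38334)) = -22017/2/(-33334) = -22017/2*(-1/33334) = 22017/66668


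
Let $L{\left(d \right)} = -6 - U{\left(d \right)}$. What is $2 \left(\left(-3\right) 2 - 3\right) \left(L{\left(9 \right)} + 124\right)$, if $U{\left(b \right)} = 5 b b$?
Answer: $5166$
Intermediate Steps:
$U{\left(b \right)} = 5 b^{2}$
$L{\left(d \right)} = -6 - 5 d^{2}$
$2 \left(\left(-3\right) 2 - 3\right) \left(L{\left(9 \right)} + 124\right) = 2 \left(\left(-3\right) 2 - 3\right) \left(\left(-6 - 5 \cdot 9^{2}\right) + 124\right) = 2 \left(-6 - 3\right) \left(\left(-6 - 405\right) + 124\right) = 2 \left(-9\right) \left(\left(-6 - 405\right) + 124\right) = - 18 \left(-411 + 124\right) = \left(-18\right) \left(-287\right) = 5166$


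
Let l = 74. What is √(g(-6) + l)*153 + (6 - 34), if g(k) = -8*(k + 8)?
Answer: -28 + 153*√58 ≈ 1137.2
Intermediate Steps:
g(k) = -64 - 8*k (g(k) = -8*(8 + k) = -64 - 8*k)
√(g(-6) + l)*153 + (6 - 34) = √((-64 - 8*(-6)) + 74)*153 + (6 - 34) = √((-64 + 48) + 74)*153 - 28 = √(-16 + 74)*153 - 28 = √58*153 - 28 = 153*√58 - 28 = -28 + 153*√58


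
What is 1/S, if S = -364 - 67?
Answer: -1/431 ≈ -0.0023202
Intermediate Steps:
S = -431
1/S = 1/(-431) = -1/431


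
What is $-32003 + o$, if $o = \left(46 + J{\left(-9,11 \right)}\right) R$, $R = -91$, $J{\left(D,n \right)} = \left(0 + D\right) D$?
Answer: $-43560$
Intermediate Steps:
$J{\left(D,n \right)} = D^{2}$ ($J{\left(D,n \right)} = D D = D^{2}$)
$o = -11557$ ($o = \left(46 + \left(-9\right)^{2}\right) \left(-91\right) = \left(46 + 81\right) \left(-91\right) = 127 \left(-91\right) = -11557$)
$-32003 + o = -32003 - 11557 = -43560$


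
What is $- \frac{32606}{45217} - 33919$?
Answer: $- \frac{1533748029}{45217} \approx -33920.0$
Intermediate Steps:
$- \frac{32606}{45217} - 33919 = - \frac{1533748029}{45217}$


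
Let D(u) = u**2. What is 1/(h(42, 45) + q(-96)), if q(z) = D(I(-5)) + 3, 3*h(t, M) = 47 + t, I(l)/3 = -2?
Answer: 3/206 ≈ 0.014563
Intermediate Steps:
I(l) = -6 (I(l) = 3*(-2) = -6)
h(t, M) = 47/3 + t/3 (h(t, M) = (47 + t)/3 = 47/3 + t/3)
q(z) = 39 (q(z) = (-6)**2 + 3 = 36 + 3 = 39)
1/(h(42, 45) + q(-96)) = 1/((47/3 + (1/3)*42) + 39) = 1/((47/3 + 14) + 39) = 1/(89/3 + 39) = 1/(206/3) = 3/206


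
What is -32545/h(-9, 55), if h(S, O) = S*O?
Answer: 6509/99 ≈ 65.747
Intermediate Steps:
h(S, O) = O*S
-32545/h(-9, 55) = -32545/(55*(-9)) = -32545/(-495) = -32545*(-1)/495 = -1*(-6509/99) = 6509/99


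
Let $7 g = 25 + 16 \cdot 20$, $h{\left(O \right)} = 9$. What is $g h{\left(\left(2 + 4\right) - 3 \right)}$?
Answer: $\frac{3105}{7} \approx 443.57$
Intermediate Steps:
$g = \frac{345}{7}$ ($g = \frac{25 + 16 \cdot 20}{7} = \frac{25 + 320}{7} = \frac{1}{7} \cdot 345 = \frac{345}{7} \approx 49.286$)
$g h{\left(\left(2 + 4\right) - 3 \right)} = \frac{345}{7} \cdot 9 = \frac{3105}{7}$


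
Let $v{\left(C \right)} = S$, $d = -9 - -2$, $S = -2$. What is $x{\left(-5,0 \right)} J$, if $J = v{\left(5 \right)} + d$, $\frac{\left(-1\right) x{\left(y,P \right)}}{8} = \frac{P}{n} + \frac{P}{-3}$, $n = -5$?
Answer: $0$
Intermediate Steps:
$d = -7$ ($d = -9 + 2 = -7$)
$v{\left(C \right)} = -2$
$x{\left(y,P \right)} = \frac{64 P}{15}$ ($x{\left(y,P \right)} = - 8 \left(\frac{P}{-5} + \frac{P}{-3}\right) = - 8 \left(P \left(- \frac{1}{5}\right) + P \left(- \frac{1}{3}\right)\right) = - 8 \left(- \frac{P}{5} - \frac{P}{3}\right) = - 8 \left(- \frac{8 P}{15}\right) = \frac{64 P}{15}$)
$J = -9$ ($J = -2 - 7 = -9$)
$x{\left(-5,0 \right)} J = \frac{64}{15} \cdot 0 \left(-9\right) = 0 \left(-9\right) = 0$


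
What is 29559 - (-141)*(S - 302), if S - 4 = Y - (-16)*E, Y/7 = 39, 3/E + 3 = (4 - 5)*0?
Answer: 23778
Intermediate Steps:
E = -1 (E = 3/(-3 + (4 - 5)*0) = 3/(-3 - 1*0) = 3/(-3 + 0) = 3/(-3) = 3*(-⅓) = -1)
Y = 273 (Y = 7*39 = 273)
S = 261 (S = 4 + (273 - (-16)*(-1)) = 4 + (273 - 1*16) = 4 + (273 - 16) = 4 + 257 = 261)
29559 - (-141)*(S - 302) = 29559 - (-141)*(261 - 302) = 29559 - (-141)*(-41) = 29559 - 1*5781 = 29559 - 5781 = 23778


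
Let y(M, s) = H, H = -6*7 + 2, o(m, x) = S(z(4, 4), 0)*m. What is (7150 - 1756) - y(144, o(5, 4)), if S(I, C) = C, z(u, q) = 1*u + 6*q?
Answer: 5434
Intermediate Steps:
z(u, q) = u + 6*q
o(m, x) = 0 (o(m, x) = 0*m = 0)
H = -40 (H = -42 + 2 = -40)
y(M, s) = -40
(7150 - 1756) - y(144, o(5, 4)) = (7150 - 1756) - 1*(-40) = 5394 + 40 = 5434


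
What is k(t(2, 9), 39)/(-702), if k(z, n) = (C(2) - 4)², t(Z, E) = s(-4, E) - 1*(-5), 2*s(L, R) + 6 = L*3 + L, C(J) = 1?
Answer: -1/78 ≈ -0.012821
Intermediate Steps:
s(L, R) = -3 + 2*L (s(L, R) = -3 + (L*3 + L)/2 = -3 + (3*L + L)/2 = -3 + (4*L)/2 = -3 + 2*L)
t(Z, E) = -6 (t(Z, E) = (-3 + 2*(-4)) - 1*(-5) = (-3 - 8) + 5 = -11 + 5 = -6)
k(z, n) = 9 (k(z, n) = (1 - 4)² = (-3)² = 9)
k(t(2, 9), 39)/(-702) = 9/(-702) = 9*(-1/702) = -1/78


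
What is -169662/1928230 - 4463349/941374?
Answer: -4383039418929/907592794010 ≈ -4.8293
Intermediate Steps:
-169662/1928230 - 4463349/941374 = -169662*1/1928230 - 4463349*1/941374 = -84831/964115 - 4463349/941374 = -4383039418929/907592794010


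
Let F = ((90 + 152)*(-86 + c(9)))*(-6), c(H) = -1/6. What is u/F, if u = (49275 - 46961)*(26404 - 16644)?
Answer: 11292320/62557 ≈ 180.51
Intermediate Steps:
c(H) = -⅙ (c(H) = -1*⅙ = -⅙)
u = 22584640 (u = 2314*9760 = 22584640)
F = 125114 (F = ((90 + 152)*(-86 - ⅙))*(-6) = (242*(-517/6))*(-6) = -62557/3*(-6) = 125114)
u/F = 22584640/125114 = 22584640*(1/125114) = 11292320/62557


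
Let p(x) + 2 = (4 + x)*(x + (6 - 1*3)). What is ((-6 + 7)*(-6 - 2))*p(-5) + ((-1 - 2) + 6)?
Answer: 3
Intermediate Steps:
p(x) = -2 + (3 + x)*(4 + x) (p(x) = -2 + (4 + x)*(x + (6 - 1*3)) = -2 + (4 + x)*(x + (6 - 3)) = -2 + (4 + x)*(x + 3) = -2 + (4 + x)*(3 + x) = -2 + (3 + x)*(4 + x))
((-6 + 7)*(-6 - 2))*p(-5) + ((-1 - 2) + 6) = ((-6 + 7)*(-6 - 2))*(10 + (-5)**2 + 7*(-5)) + ((-1 - 2) + 6) = (1*(-8))*(10 + 25 - 35) + (-3 + 6) = -8*0 + 3 = 0 + 3 = 3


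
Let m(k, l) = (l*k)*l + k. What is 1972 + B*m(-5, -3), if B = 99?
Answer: -2978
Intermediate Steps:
m(k, l) = k + k*l**2 (m(k, l) = (k*l)*l + k = k*l**2 + k = k + k*l**2)
1972 + B*m(-5, -3) = 1972 + 99*(-5*(1 + (-3)**2)) = 1972 + 99*(-5*(1 + 9)) = 1972 + 99*(-5*10) = 1972 + 99*(-50) = 1972 - 4950 = -2978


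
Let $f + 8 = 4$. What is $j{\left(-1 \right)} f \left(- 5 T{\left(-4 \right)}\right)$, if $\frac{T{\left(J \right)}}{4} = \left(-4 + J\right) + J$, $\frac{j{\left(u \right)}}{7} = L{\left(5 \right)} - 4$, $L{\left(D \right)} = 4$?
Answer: $0$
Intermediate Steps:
$f = -4$ ($f = -8 + 4 = -4$)
$j{\left(u \right)} = 0$ ($j{\left(u \right)} = 7 \left(4 - 4\right) = 7 \cdot 0 = 0$)
$T{\left(J \right)} = -16 + 8 J$ ($T{\left(J \right)} = 4 \left(\left(-4 + J\right) + J\right) = 4 \left(-4 + 2 J\right) = -16 + 8 J$)
$j{\left(-1 \right)} f \left(- 5 T{\left(-4 \right)}\right) = 0 \left(-4\right) \left(- 5 \left(-16 + 8 \left(-4\right)\right)\right) = 0 \left(- 5 \left(-16 - 32\right)\right) = 0 \left(\left(-5\right) \left(-48\right)\right) = 0 \cdot 240 = 0$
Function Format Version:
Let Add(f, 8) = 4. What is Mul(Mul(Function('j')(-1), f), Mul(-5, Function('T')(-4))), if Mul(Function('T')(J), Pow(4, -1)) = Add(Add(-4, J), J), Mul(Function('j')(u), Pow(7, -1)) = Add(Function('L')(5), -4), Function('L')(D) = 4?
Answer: 0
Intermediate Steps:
f = -4 (f = Add(-8, 4) = -4)
Function('j')(u) = 0 (Function('j')(u) = Mul(7, Add(4, -4)) = Mul(7, 0) = 0)
Function('T')(J) = Add(-16, Mul(8, J)) (Function('T')(J) = Mul(4, Add(Add(-4, J), J)) = Mul(4, Add(-4, Mul(2, J))) = Add(-16, Mul(8, J)))
Mul(Mul(Function('j')(-1), f), Mul(-5, Function('T')(-4))) = Mul(Mul(0, -4), Mul(-5, Add(-16, Mul(8, -4)))) = Mul(0, Mul(-5, Add(-16, -32))) = Mul(0, Mul(-5, -48)) = Mul(0, 240) = 0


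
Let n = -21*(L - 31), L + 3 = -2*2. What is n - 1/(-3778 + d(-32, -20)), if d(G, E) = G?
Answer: 3040381/3810 ≈ 798.00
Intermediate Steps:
L = -7 (L = -3 - 2*2 = -3 - 4 = -7)
n = 798 (n = -21*(-7 - 31) = -21*(-38) = 798)
n - 1/(-3778 + d(-32, -20)) = 798 - 1/(-3778 - 32) = 798 - 1/(-3810) = 798 - 1*(-1/3810) = 798 + 1/3810 = 3040381/3810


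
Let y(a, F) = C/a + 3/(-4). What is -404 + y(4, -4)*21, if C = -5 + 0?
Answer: -446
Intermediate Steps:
C = -5
y(a, F) = -3/4 - 5/a (y(a, F) = -5/a + 3/(-4) = -5/a + 3*(-1/4) = -5/a - 3/4 = -3/4 - 5/a)
-404 + y(4, -4)*21 = -404 + (-3/4 - 5/4)*21 = -404 - 2*21 = -404 - 42 = -446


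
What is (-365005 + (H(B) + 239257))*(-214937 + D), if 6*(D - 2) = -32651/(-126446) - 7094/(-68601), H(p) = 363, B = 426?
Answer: 35964563153649875275/1334511084 ≈ 2.6950e+10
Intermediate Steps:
D = 107228763727/52045932276 (D = 2 + (-32651/(-126446) - 7094/(-68601))/6 = 2 + (-32651*(-1/126446) - 7094*(-1/68601))/6 = 2 + (32651/126446 + 7094/68601)/6 = 2 + (⅙)*(3136899175/8674322046) = 2 + 3136899175/52045932276 = 107228763727/52045932276 ≈ 2.0603)
(-365005 + (H(B) + 239257))*(-214937 + D) = (-365005 + (363 + 239257))*(-214937 + 107228763727/52045932276) = (-365005 + 239620)*(-11186489316842885/52045932276) = -125385*(-11186489316842885/52045932276) = 35964563153649875275/1334511084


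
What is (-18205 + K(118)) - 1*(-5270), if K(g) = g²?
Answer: 989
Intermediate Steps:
(-18205 + K(118)) - 1*(-5270) = (-18205 + 118²) - 1*(-5270) = (-18205 + 13924) + 5270 = -4281 + 5270 = 989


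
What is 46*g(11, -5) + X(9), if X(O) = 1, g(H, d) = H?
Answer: 507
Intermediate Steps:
46*g(11, -5) + X(9) = 46*11 + 1 = 506 + 1 = 507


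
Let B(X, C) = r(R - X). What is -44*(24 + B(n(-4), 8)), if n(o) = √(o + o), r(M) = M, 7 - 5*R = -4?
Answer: -5764/5 + 88*I*√2 ≈ -1152.8 + 124.45*I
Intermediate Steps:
R = 11/5 (R = 7/5 - ⅕*(-4) = 7/5 + ⅘ = 11/5 ≈ 2.2000)
n(o) = √2*√o (n(o) = √(2*o) = √2*√o)
B(X, C) = 11/5 - X
-44*(24 + B(n(-4), 8)) = -44*(24 + (11/5 - √2*√(-4))) = -44*(24 + (11/5 - √2*2*I)) = -44*(24 + (11/5 - 2*I*√2)) = -44*(131/5 - 2*I*√2) = -5764/5 + 88*I*√2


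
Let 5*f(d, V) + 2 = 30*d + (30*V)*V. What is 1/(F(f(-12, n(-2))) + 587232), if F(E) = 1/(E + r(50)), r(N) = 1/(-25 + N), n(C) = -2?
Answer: 1209/709963463 ≈ 1.7029e-6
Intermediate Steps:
f(d, V) = -2/5 + 6*d + 6*V**2 (f(d, V) = -2/5 + (30*d + (30*V)*V)/5 = -2/5 + (30*d + 30*V**2)/5 = -2/5 + (6*d + 6*V**2) = -2/5 + 6*d + 6*V**2)
F(E) = 1/(1/25 + E) (F(E) = 1/(E + 1/(-25 + 50)) = 1/(E + 1/25) = 1/(1/25 + E))
1/(F(f(-12, n(-2))) + 587232) = 1/(25/(1 + 25*(-2/5 + 6*(-12) + 6*(-2)**2)) + 587232) = 1/(25/(1 + 25*(-2/5 - 72 + 6*4)) + 587232) = 1/(25/(1 + 25*(-2/5 - 72 + 24)) + 587232) = 1/(25/(1 + 25*(-242/5)) + 587232) = 1/(25/(1 - 1210) + 587232) = 1/(25/(-1209) + 587232) = 1/(25*(-1/1209) + 587232) = 1/(-25/1209 + 587232) = 1/(709963463/1209) = 1209/709963463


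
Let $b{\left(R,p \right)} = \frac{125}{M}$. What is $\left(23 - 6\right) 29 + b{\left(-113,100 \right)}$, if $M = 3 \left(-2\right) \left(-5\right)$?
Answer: $\frac{2983}{6} \approx 497.17$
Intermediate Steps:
$M = 30$ ($M = \left(-6\right) \left(-5\right) = 30$)
$b{\left(R,p \right)} = \frac{25}{6}$ ($b{\left(R,p \right)} = \frac{125}{30} = 125 \cdot \frac{1}{30} = \frac{25}{6}$)
$\left(23 - 6\right) 29 + b{\left(-113,100 \right)} = \left(23 - 6\right) 29 + \frac{25}{6} = 17 \cdot 29 + \frac{25}{6} = 493 + \frac{25}{6} = \frac{2983}{6}$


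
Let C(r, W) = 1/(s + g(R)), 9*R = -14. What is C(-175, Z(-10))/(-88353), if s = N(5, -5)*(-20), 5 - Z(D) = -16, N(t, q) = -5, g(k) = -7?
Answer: -1/8216829 ≈ -1.2170e-7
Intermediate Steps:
R = -14/9 (R = (1/9)*(-14) = -14/9 ≈ -1.5556)
Z(D) = 21 (Z(D) = 5 - 1*(-16) = 5 + 16 = 21)
s = 100 (s = -5*(-20) = 100)
C(r, W) = 1/93 (C(r, W) = 1/(100 - 7) = 1/93)
C(-175, Z(-10))/(-88353) = (1/93)/(-88353) = (1/93)*(-1/88353) = -1/8216829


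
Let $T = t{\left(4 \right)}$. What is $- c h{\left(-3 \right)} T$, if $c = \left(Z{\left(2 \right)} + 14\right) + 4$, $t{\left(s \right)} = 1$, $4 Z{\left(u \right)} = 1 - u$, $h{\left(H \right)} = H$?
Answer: $\frac{213}{4} \approx 53.25$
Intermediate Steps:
$Z{\left(u \right)} = \frac{1}{4} - \frac{u}{4}$ ($Z{\left(u \right)} = \frac{1 - u}{4} = \frac{1}{4} - \frac{u}{4}$)
$T = 1$
$c = \frac{71}{4}$ ($c = \left(\left(\frac{1}{4} - \frac{1}{2}\right) + 14\right) + 4 = \left(- \frac{1}{4} + 14\right) + 4 = \frac{55}{4} + 4 = \frac{71}{4} \approx 17.75$)
$- c h{\left(-3 \right)} T = - \frac{71}{4} \left(-3\right) 1 = - \frac{\left(-213\right) 1}{4} = \left(-1\right) \left(- \frac{213}{4}\right) = \frac{213}{4}$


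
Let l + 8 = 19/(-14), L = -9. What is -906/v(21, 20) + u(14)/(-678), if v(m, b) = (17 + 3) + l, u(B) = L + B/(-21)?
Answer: -25794935/303066 ≈ -85.113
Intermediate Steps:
u(B) = -9 - B/21 (u(B) = -9 + B/(-21) = -9 + B*(-1/21) = -9 - B/21)
l = -131/14 (l = -8 + 19/(-14) = -8 + 19*(-1/14) = -8 - 19/14 = -131/14 ≈ -9.3571)
v(m, b) = 149/14 (v(m, b) = (17 + 3) - 131/14 = 20 - 131/14 = 149/14)
-906/v(21, 20) + u(14)/(-678) = -906/149/14 + (-9 - 1/21*14)/(-678) = -906*14/149 + (-9 - ⅔)*(-1/678) = -12684/149 - 29/3*(-1/678) = -12684/149 + 29/2034 = -25794935/303066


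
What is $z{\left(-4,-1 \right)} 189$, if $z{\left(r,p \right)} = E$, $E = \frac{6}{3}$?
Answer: $378$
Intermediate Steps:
$E = 2$ ($E = 6 \cdot \frac{1}{3} = 2$)
$z{\left(r,p \right)} = 2$
$z{\left(-4,-1 \right)} 189 = 2 \cdot 189 = 378$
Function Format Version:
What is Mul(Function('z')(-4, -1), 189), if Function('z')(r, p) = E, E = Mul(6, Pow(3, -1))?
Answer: 378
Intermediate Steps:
E = 2 (E = Mul(6, Rational(1, 3)) = 2)
Function('z')(r, p) = 2
Mul(Function('z')(-4, -1), 189) = Mul(2, 189) = 378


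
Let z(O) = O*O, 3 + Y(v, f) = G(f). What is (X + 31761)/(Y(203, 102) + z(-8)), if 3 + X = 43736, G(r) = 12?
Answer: 75494/73 ≈ 1034.2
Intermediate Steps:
Y(v, f) = 9 (Y(v, f) = -3 + 12 = 9)
z(O) = O²
X = 43733 (X = -3 + 43736 = 43733)
(X + 31761)/(Y(203, 102) + z(-8)) = (43733 + 31761)/(9 + (-8)²) = 75494/(9 + 64) = 75494/73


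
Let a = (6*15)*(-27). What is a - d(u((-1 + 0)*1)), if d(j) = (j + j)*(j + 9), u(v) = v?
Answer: -2414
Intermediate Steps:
d(j) = 2*j*(9 + j) (d(j) = (2*j)*(9 + j) = 2*j*(9 + j))
a = -2430 (a = 90*(-27) = -2430)
a - d(u((-1 + 0)*1)) = -2430 - 2*(-1 + 0)*1*(9 + (-1 + 0)*1) = -2430 - 2*(-1*1)*(9 - 1*1) = -2430 - 2*(-1)*(9 - 1) = -2430 - 2*(-1)*8 = -2430 - 1*(-16) = -2430 + 16 = -2414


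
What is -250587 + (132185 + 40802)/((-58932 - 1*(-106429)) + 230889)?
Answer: -69759739595/278386 ≈ -2.5059e+5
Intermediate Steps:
-250587 + (132185 + 40802)/((-58932 - 1*(-106429)) + 230889) = -250587 + 172987/((-58932 + 106429) + 230889) = -250587 + 172987/(47497 + 230889) = -250587 + 172987/278386 = -69759739595/278386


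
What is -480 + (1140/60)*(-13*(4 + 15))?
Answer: -5173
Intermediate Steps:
-480 + (1140/60)*(-13*(4 + 15)) = -480 + (1140*(1/60))*(-13*19) = -480 + 19*(-247) = -480 - 4693 = -5173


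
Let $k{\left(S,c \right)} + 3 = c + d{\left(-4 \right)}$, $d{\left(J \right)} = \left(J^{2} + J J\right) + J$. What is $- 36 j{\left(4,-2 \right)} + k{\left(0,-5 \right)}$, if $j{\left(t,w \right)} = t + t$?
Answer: $-268$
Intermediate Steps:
$j{\left(t,w \right)} = 2 t$
$d{\left(J \right)} = J + 2 J^{2}$ ($d{\left(J \right)} = \left(J^{2} + J^{2}\right) + J = 2 J^{2} + J = J + 2 J^{2}$)
$k{\left(S,c \right)} = 25 + c$ ($k{\left(S,c \right)} = -3 + \left(c - 4 \left(1 + 2 \left(-4\right)\right)\right) = -3 + \left(c - 4 \left(1 - 8\right)\right) = -3 + \left(c - -28\right) = -3 + \left(c + 28\right) = -3 + \left(28 + c\right) = 25 + c$)
$- 36 j{\left(4,-2 \right)} + k{\left(0,-5 \right)} = - 36 \cdot 2 \cdot 4 + \left(25 - 5\right) = \left(-36\right) 8 + 20 = -288 + 20 = -268$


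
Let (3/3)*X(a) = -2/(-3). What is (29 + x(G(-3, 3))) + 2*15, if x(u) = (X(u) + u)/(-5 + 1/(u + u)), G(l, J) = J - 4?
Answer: 1949/33 ≈ 59.061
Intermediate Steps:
X(a) = ⅔ (X(a) = -2/(-3) = -2*(-⅓) = ⅔)
G(l, J) = -4 + J
x(u) = (⅔ + u)/(-5 + 1/(2*u)) (x(u) = (⅔ + u)/(-5 + 1/(u + u)) = (⅔ + u)/(-5 + 1/(2*u)))
(29 + x(G(-3, 3))) + 2*15 = (29 - 2*(-4 + 3)*(2 + 3*(-4 + 3))/(-3 + 30*(-4 + 3))) + 2*15 = (29 - 2*(-1)*(2 + 3*(-1))/(-3 + 30*(-1))) + 30 = (29 - 2*(-1)*(2 - 3)/(-3 - 30)) + 30 = (29 - 2*(-1)*(-1)/(-33)) + 30 = (29 - 2*(-1)*(-1/33)*(-1)) + 30 = (29 + 2/33) + 30 = 959/33 + 30 = 1949/33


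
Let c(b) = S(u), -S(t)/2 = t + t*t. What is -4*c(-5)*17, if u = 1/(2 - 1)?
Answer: 272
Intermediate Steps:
u = 1 (u = 1/1 = 1)
S(t) = -2*t - 2*t² (S(t) = -2*(t + t*t) = -2*(t + t²) = -2*t - 2*t²)
c(b) = -4 (c(b) = -2*1*(1 + 1) = -2*1*2 = -4)
-4*c(-5)*17 = -4*(-4)*17 = 16*17 = 272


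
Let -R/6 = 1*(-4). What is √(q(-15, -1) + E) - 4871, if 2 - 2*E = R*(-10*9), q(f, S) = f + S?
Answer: -4871 + √1065 ≈ -4838.4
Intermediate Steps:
q(f, S) = S + f
R = 24 (R = -6*(-4) = 24)
E = 1081 (E = 1 - 12*(-10*9) = 1 - 12*(-90) = 1 - ½*(-2160) = 1 + 1080 = 1081)
√(q(-15, -1) + E) - 4871 = √((-1 - 15) + 1081) - 4871 = √(-16 + 1081) - 4871 = √1065 - 4871 = -4871 + √1065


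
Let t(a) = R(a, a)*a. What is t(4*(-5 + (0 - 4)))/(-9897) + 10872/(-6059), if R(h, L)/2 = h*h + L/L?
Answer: 152737824/19988641 ≈ 7.6412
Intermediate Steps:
R(h, L) = 2 + 2*h**2 (R(h, L) = 2*(h*h + L/L) = 2*(h**2 + 1) = 2*(1 + h**2) = 2 + 2*h**2)
t(a) = a*(2 + 2*a**2) (t(a) = (2 + 2*a**2)*a = a*(2 + 2*a**2))
t(4*(-5 + (0 - 4)))/(-9897) + 10872/(-6059) = (2*(4*(-5 + (0 - 4)))*(1 + (4*(-5 + (0 - 4)))**2))/(-9897) + 10872/(-6059) = (2*(4*(-5 - 4))*(1 + (4*(-5 - 4))**2))*(-1/9897) + 10872*(-1/6059) = (2*(4*(-9))*(1 + (4*(-9))**2))*(-1/9897) - 10872/6059 = (2*(-36)*(1 + (-36)**2))*(-1/9897) - 10872/6059 = (2*(-36)*(1 + 1296))*(-1/9897) - 10872/6059 = (2*(-36)*1297)*(-1/9897) - 10872/6059 = -93384*(-1/9897) - 10872/6059 = 31128/3299 - 10872/6059 = 152737824/19988641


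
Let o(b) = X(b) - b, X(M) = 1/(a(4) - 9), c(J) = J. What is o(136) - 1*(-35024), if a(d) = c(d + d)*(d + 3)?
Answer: 1639737/47 ≈ 34888.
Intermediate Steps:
a(d) = 2*d*(3 + d) (a(d) = (d + d)*(d + 3) = (2*d)*(3 + d) = 2*d*(3 + d))
X(M) = 1/47 (X(M) = 1/(2*4*(3 + 4) - 9) = 1/(2*4*7 - 9) = 1/(56 - 9) = 1/47)
o(b) = 1/47 - b
o(136) - 1*(-35024) = (1/47 - 1*136) - 1*(-35024) = (1/47 - 136) + 35024 = -6391/47 + 35024 = 1639737/47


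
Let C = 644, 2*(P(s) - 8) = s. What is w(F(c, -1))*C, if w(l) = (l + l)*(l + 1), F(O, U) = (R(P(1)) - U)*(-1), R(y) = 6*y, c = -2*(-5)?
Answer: 3415776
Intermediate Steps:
P(s) = 8 + s/2
c = 10
F(O, U) = -51 + U (F(O, U) = (6*(8 + (1/2)*1) - U)*(-1) = (6*(8 + 1/2) - U)*(-1) = (6*(17/2) - U)*(-1) = (51 - U)*(-1) = -51 + U)
w(l) = 2*l*(1 + l) (w(l) = (2*l)*(1 + l) = 2*l*(1 + l))
w(F(c, -1))*C = (2*(-51 - 1)*(1 + (-51 - 1)))*644 = (2*(-52)*(1 - 52))*644 = (2*(-52)*(-51))*644 = 5304*644 = 3415776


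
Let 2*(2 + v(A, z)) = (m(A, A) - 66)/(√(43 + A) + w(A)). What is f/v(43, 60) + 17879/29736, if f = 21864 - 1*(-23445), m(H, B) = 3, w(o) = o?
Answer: -26301192287057/1601253864 - 5708934*√86/53849 ≈ -17409.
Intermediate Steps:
f = 45309 (f = 21864 + 23445 = 45309)
v(A, z) = -2 - 63/(2*(A + √(43 + A))) (v(A, z) = -2 + ((3 - 66)/(√(43 + A) + A))/2 = -2 + (-63/(A + √(43 + A)))/2 = -2 - 63/(2*(A + √(43 + A))))
f/v(43, 60) + 17879/29736 = 45309/(((-63/2 - 2*43 - 2*√(43 + 43))/(43 + √(43 + 43)))) + 17879/29736 = 45309/(((-63/2 - 86 - 2*√86)/(43 + √86))) + 17879*(1/29736) = 45309/(((-235/2 - 2*√86)/(43 + √86))) + 17879/29736 = 45309*((43 + √86)/(-235/2 - 2*√86)) + 17879/29736 = 45309*(43 + √86)/(-235/2 - 2*√86) + 17879/29736 = 17879/29736 + 45309*(43 + √86)/(-235/2 - 2*√86)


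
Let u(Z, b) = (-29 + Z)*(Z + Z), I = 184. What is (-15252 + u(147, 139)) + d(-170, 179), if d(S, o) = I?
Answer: 19624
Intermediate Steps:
d(S, o) = 184
u(Z, b) = 2*Z*(-29 + Z) (u(Z, b) = (-29 + Z)*(2*Z) = 2*Z*(-29 + Z))
(-15252 + u(147, 139)) + d(-170, 179) = (-15252 + 2*147*(-29 + 147)) + 184 = (-15252 + 2*147*118) + 184 = (-15252 + 34692) + 184 = 19440 + 184 = 19624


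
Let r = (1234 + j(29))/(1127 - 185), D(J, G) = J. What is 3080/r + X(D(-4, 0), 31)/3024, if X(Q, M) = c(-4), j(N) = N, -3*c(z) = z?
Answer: 2193428581/954828 ≈ 2297.2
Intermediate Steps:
c(z) = -z/3
X(Q, M) = 4/3 (X(Q, M) = -1/3*(-4) = 4/3)
r = 421/314 (r = (1234 + 29)/(1127 - 185) = 1263/942 = 1263*(1/942) = 421/314 ≈ 1.3408)
3080/r + X(D(-4, 0), 31)/3024 = 3080/(421/314) + (4/3)/3024 = 3080*(314/421) + (4/3)*(1/3024) = 967120/421 + 1/2268 = 2193428581/954828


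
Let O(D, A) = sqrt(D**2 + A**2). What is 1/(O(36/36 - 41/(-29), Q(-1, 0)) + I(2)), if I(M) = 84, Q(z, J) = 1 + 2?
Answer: 70644/5921627 - 29*sqrt(12469)/5921627 ≈ 0.011383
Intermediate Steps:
Q(z, J) = 3
O(D, A) = sqrt(A**2 + D**2)
1/(O(36/36 - 41/(-29), Q(-1, 0)) + I(2)) = 1/(sqrt(3**2 + (36/36 - 41/(-29))**2) + 84) = 1/(sqrt(9 + (36*(1/36) - 41*(-1/29))**2) + 84) = 1/(sqrt(9 + (1 + 41/29)**2) + 84) = 1/(sqrt(9 + (70/29)**2) + 84) = 1/(sqrt(9 + 4900/841) + 84) = 1/(sqrt(12469/841) + 84) = 1/(sqrt(12469)/29 + 84) = 1/(84 + sqrt(12469)/29)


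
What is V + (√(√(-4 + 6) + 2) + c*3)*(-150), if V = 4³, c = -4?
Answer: 1864 - 150*√(2 + √2) ≈ 1586.8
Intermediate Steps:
V = 64
V + (√(√(-4 + 6) + 2) + c*3)*(-150) = 64 + (√(√(-4 + 6) + 2) - 4*3)*(-150) = 64 + (√(√2 + 2) - 12)*(-150) = 64 + (√(2 + √2) - 12)*(-150) = 64 + (-12 + √(2 + √2))*(-150) = 64 + (1800 - 150*√(2 + √2)) = 1864 - 150*√(2 + √2)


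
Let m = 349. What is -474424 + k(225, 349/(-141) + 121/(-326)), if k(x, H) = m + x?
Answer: -473850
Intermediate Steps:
k(x, H) = 349 + x
-474424 + k(225, 349/(-141) + 121/(-326)) = -474424 + (349 + 225) = -474424 + 574 = -473850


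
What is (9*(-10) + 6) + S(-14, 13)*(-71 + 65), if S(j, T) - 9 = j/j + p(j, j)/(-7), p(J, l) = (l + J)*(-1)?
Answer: -120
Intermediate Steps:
p(J, l) = -J - l (p(J, l) = (J + l)*(-1) = -J - l)
S(j, T) = 10 + 2*j/7 (S(j, T) = 9 + (j/j + (-j - j)/(-7)) = 9 + (1 - 2*j*(-1/7)) = 9 + (1 + 2*j/7) = 10 + 2*j/7)
(9*(-10) + 6) + S(-14, 13)*(-71 + 65) = (9*(-10) + 6) + (10 + (2/7)*(-14))*(-71 + 65) = (-90 + 6) + (10 - 4)*(-6) = -84 + 6*(-6) = -84 - 36 = -120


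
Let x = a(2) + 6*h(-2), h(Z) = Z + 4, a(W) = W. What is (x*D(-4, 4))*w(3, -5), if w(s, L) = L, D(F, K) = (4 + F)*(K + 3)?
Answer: 0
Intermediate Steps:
D(F, K) = (3 + K)*(4 + F) (D(F, K) = (4 + F)*(3 + K) = (3 + K)*(4 + F))
h(Z) = 4 + Z
x = 14 (x = 2 + 6*(4 - 2) = 2 + 6*2 = 2 + 12 = 14)
(x*D(-4, 4))*w(3, -5) = (14*(12 + 3*(-4) + 4*4 - 4*4))*(-5) = (14*(12 - 12 + 16 - 16))*(-5) = (14*0)*(-5) = 0*(-5) = 0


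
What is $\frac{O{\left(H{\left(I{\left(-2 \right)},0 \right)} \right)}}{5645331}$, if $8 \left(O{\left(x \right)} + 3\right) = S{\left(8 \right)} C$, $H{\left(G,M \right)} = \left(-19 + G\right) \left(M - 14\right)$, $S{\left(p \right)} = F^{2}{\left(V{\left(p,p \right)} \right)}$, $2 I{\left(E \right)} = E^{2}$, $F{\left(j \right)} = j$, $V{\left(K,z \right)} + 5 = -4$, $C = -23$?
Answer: $- \frac{629}{15054216} \approx -4.1782 \cdot 10^{-5}$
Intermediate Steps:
$V{\left(K,z \right)} = -9$ ($V{\left(K,z \right)} = -5 - 4 = -9$)
$I{\left(E \right)} = \frac{E^{2}}{2}$
$S{\left(p \right)} = 81$ ($S{\left(p \right)} = \left(-9\right)^{2} = 81$)
$H{\left(G,M \right)} = \left(-19 + G\right) \left(-14 + M\right)$
$O{\left(x \right)} = - \frac{1887}{8}$ ($O{\left(x \right)} = -3 + \frac{81 \left(-23\right)}{8} = -3 + \frac{1}{8} \left(-1863\right) = -3 - \frac{1863}{8} = - \frac{1887}{8}$)
$\frac{O{\left(H{\left(I{\left(-2 \right)},0 \right)} \right)}}{5645331} = - \frac{1887}{8 \cdot 5645331} = \left(- \frac{1887}{8}\right) \frac{1}{5645331} = - \frac{629}{15054216}$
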